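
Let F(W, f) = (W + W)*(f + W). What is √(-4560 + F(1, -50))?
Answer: I*√4658 ≈ 68.25*I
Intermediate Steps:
F(W, f) = 2*W*(W + f) (F(W, f) = (2*W)*(W + f) = 2*W*(W + f))
√(-4560 + F(1, -50)) = √(-4560 + 2*1*(1 - 50)) = √(-4560 + 2*1*(-49)) = √(-4560 - 98) = √(-4658) = I*√4658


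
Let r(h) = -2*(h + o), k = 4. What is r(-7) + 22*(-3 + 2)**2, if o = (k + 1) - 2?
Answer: 30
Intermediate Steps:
o = 3 (o = (4 + 1) - 2 = 5 - 2 = 3)
r(h) = -6 - 2*h (r(h) = -2*(h + 3) = -2*(3 + h) = -6 - 2*h)
r(-7) + 22*(-3 + 2)**2 = (-6 - 2*(-7)) + 22*(-3 + 2)**2 = (-6 + 14) + 22*(-1)**2 = 8 + 22*1 = 8 + 22 = 30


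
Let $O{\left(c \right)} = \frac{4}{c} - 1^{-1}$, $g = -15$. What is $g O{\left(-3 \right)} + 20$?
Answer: $55$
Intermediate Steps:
$O{\left(c \right)} = -1 + \frac{4}{c}$ ($O{\left(c \right)} = \frac{4}{c} - 1 = -1 + \frac{4}{c}$)
$g O{\left(-3 \right)} + 20 = - 15 \frac{4 - -3}{-3} + 20 = - 15 \left(- \frac{4 + 3}{3}\right) + 20 = - 15 \left(\left(- \frac{1}{3}\right) 7\right) + 20 = \left(-15\right) \left(- \frac{7}{3}\right) + 20 = 35 + 20 = 55$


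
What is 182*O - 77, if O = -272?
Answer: -49581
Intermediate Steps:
182*O - 77 = 182*(-272) - 77 = -49504 - 77 = -49581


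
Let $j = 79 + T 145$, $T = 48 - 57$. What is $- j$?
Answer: $1226$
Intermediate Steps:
$T = -9$ ($T = 48 - 57 = -9$)
$j = -1226$ ($j = 79 - 1305 = -1226$)
$- j = \left(-1\right) \left(-1226\right) = 1226$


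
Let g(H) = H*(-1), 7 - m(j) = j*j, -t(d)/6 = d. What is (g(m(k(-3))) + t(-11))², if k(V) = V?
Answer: 4624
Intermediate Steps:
t(d) = -6*d
m(j) = 7 - j² (m(j) = 7 - j*j = 7 - j²)
g(H) = -H
(g(m(k(-3))) + t(-11))² = (-(7 - 1*(-3)²) - 6*(-11))² = (-(7 - 1*9) + 66)² = (-(7 - 9) + 66)² = (-1*(-2) + 66)² = (2 + 66)² = 68² = 4624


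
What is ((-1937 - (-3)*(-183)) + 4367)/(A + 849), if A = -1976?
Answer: -1881/1127 ≈ -1.6690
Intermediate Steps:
((-1937 - (-3)*(-183)) + 4367)/(A + 849) = ((-1937 - (-3)*(-183)) + 4367)/(-1976 + 849) = ((-1937 - 1*549) + 4367)/(-1127) = ((-1937 - 549) + 4367)*(-1/1127) = (-2486 + 4367)*(-1/1127) = 1881*(-1/1127) = -1881/1127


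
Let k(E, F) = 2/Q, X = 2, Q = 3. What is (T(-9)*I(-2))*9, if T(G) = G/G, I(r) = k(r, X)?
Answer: 6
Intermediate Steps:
k(E, F) = 2/3
I(r) = 2/3
T(G) = 1
(T(-9)*I(-2))*9 = (1*(2/3))*9 = (2/3)*9 = 6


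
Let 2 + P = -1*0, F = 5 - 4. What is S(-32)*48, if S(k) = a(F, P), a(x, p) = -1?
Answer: -48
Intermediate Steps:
F = 1
P = -2 (P = -2 - 1*0 = -2 + 0 = -2)
S(k) = -1
S(-32)*48 = -1*48 = -48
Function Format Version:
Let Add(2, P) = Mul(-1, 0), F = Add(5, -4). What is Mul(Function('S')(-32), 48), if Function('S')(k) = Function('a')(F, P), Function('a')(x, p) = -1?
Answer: -48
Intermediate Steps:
F = 1
P = -2 (P = Add(-2, Mul(-1, 0)) = Add(-2, 0) = -2)
Function('S')(k) = -1
Mul(Function('S')(-32), 48) = Mul(-1, 48) = -48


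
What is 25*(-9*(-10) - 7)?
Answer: 2075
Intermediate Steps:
25*(-9*(-10) - 7) = 25*(90 - 7) = 25*83 = 2075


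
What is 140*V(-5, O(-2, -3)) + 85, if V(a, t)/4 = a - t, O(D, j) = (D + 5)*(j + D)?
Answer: 5685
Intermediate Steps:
O(D, j) = (5 + D)*(D + j)
V(a, t) = -4*t + 4*a (V(a, t) = 4*(a - t) = -4*t + 4*a)
140*V(-5, O(-2, -3)) + 85 = 140*(-4*((-2)² + 5*(-2) + 5*(-3) - 2*(-3)) + 4*(-5)) + 85 = 140*(-4*(4 - 10 - 15 + 6) - 20) + 85 = 140*(-4*(-15) - 20) + 85 = 140*(60 - 20) + 85 = 140*40 + 85 = 5600 + 85 = 5685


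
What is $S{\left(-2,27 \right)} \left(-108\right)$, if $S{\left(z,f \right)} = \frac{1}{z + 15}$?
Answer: $- \frac{108}{13} \approx -8.3077$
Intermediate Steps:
$S{\left(z,f \right)} = \frac{1}{15 + z}$
$S{\left(-2,27 \right)} \left(-108\right) = \frac{1}{15 - 2} \left(-108\right) = \frac{1}{13} \left(-108\right) = - \frac{108}{13}$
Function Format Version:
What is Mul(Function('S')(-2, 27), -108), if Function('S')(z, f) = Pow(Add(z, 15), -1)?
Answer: Rational(-108, 13) ≈ -8.3077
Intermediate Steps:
Function('S')(z, f) = Pow(Add(15, z), -1)
Mul(Function('S')(-2, 27), -108) = Mul(Pow(Add(15, -2), -1), -108) = Mul(Pow(13, -1), -108) = Mul(Rational(1, 13), -108) = Rational(-108, 13)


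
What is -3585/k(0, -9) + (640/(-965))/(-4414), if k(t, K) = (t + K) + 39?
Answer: -101802161/851902 ≈ -119.50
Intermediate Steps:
k(t, K) = 39 + K + t (k(t, K) = (K + t) + 39 = 39 + K + t)
-3585/k(0, -9) + (640/(-965))/(-4414) = -3585/(39 - 9 + 0) + (640/(-965))/(-4414) = -3585/30 + (640*(-1/965))*(-1/4414) = -3585*1/30 - 128/193*(-1/4414) = -239/2 + 64/425951 = -101802161/851902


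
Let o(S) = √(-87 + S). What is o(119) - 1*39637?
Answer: -39637 + 4*√2 ≈ -39631.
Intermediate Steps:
o(119) - 1*39637 = √(-87 + 119) - 1*39637 = √32 - 39637 = 4*√2 - 39637 = -39637 + 4*√2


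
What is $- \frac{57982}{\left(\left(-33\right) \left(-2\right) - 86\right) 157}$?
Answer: $\frac{28991}{1570} \approx 18.466$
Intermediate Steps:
$- \frac{57982}{\left(\left(-33\right) \left(-2\right) - 86\right) 157} = - \frac{57982}{\left(66 - 86\right) 157} = - \frac{57982}{\left(-20\right) 157} = - \frac{57982}{-3140} = \left(-57982\right) \left(- \frac{1}{3140}\right) = \frac{28991}{1570}$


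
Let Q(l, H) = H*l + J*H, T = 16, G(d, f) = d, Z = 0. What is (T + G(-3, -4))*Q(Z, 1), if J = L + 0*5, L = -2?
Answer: -26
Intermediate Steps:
J = -2 (J = -2 + 0*5 = -2 + 0 = -2)
Q(l, H) = -2*H + H*l (Q(l, H) = H*l - 2*H = -2*H + H*l)
(T + G(-3, -4))*Q(Z, 1) = (16 - 3)*(1*(-2 + 0)) = 13*(1*(-2)) = 13*(-2) = -26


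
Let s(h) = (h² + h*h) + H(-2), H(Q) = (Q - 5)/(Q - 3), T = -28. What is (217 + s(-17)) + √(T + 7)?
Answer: 3982/5 + I*√21 ≈ 796.4 + 4.5826*I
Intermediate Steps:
H(Q) = (-5 + Q)/(-3 + Q)
s(h) = 7/5 + 2*h² (s(h) = (h² + h*h) + (-5 - 2)/(-3 - 2) = (h² + h²) - 7/(-5) = 2*h² - ⅕*(-7) = 2*h² + 7/5 = 7/5 + 2*h²)
(217 + s(-17)) + √(T + 7) = (217 + (7/5 + 2*(-17)²)) + √(-28 + 7) = (217 + (7/5 + 2*289)) + √(-21) = (217 + (7/5 + 578)) + I*√21 = (217 + 2897/5) + I*√21 = 3982/5 + I*√21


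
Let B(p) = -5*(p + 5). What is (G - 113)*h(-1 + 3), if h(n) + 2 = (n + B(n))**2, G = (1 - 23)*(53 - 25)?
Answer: -792423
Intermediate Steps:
B(p) = -25 - 5*p (B(p) = -5*(5 + p) = -25 - 5*p)
G = -616 (G = -22*28 = -616)
h(n) = -2 + (-25 - 4*n)**2 (h(n) = -2 + (n + (-25 - 5*n))**2 = -2 + (-25 - 4*n)**2)
(G - 113)*h(-1 + 3) = (-616 - 113)*(-2 + (25 + 4*(-1 + 3))**2) = -729*(-2 + (25 + 4*2)**2) = -729*(-2 + (25 + 8)**2) = -729*(-2 + 33**2) = -729*(-2 + 1089) = -729*1087 = -792423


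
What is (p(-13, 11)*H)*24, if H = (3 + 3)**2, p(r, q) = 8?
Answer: 6912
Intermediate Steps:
H = 36 (H = 6**2 = 36)
(p(-13, 11)*H)*24 = (8*36)*24 = 288*24 = 6912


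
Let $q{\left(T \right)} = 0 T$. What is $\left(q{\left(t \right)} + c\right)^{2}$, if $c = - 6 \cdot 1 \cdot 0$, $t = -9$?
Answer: $0$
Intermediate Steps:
$q{\left(T \right)} = 0$
$c = 0$ ($c = \left(-6\right) 0 = 0$)
$\left(q{\left(t \right)} + c\right)^{2} = \left(0 + 0\right)^{2} = 0^{2} = 0$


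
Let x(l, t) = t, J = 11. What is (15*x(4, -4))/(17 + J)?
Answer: -15/7 ≈ -2.1429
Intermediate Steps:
(15*x(4, -4))/(17 + J) = (15*(-4))/(17 + 11) = -60/28 = -60*1/28 = -15/7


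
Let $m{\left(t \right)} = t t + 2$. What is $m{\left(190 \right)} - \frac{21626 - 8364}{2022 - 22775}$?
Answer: $\frac{749238068}{20753} \approx 36103.0$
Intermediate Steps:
$m{\left(t \right)} = 2 + t^{2}$ ($m{\left(t \right)} = t^{2} + 2 = 2 + t^{2}$)
$m{\left(190 \right)} - \frac{21626 - 8364}{2022 - 22775} = \left(2 + 190^{2}\right) - \frac{21626 - 8364}{2022 - 22775} = \left(2 + 36100\right) - \frac{13262}{-20753} = 36102 - 13262 \left(- \frac{1}{20753}\right) = 36102 - - \frac{13262}{20753} = 36102 + \frac{13262}{20753} = \frac{749238068}{20753}$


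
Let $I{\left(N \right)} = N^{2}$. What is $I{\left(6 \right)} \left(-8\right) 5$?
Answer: $-1440$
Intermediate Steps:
$I{\left(6 \right)} \left(-8\right) 5 = 6^{2} \left(-8\right) 5 = 36 \left(-8\right) 5 = \left(-288\right) 5 = -1440$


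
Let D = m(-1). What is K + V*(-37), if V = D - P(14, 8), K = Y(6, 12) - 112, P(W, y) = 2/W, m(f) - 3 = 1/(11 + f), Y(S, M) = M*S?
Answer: -10459/70 ≈ -149.41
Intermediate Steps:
m(f) = 3 + 1/(11 + f)
D = 31/10 (D = (34 + 3*(-1))/(11 - 1) = (34 - 3)/10 = (⅒)*31 = 31/10 ≈ 3.1000)
K = -40 (K = 12*6 - 112 = 72 - 112 = -40)
V = 207/70 (V = 31/10 - 2/14 = 31/10 - 1*⅐ = 31/10 - ⅐ = 207/70 ≈ 2.9571)
K + V*(-37) = -40 + (207/70)*(-37) = -40 - 7659/70 = -10459/70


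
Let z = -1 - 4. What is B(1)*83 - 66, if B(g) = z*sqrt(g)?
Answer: -481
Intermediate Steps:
z = -5
B(g) = -5*sqrt(g)
B(1)*83 - 66 = -5*sqrt(1)*83 - 66 = -5*1*83 - 66 = -5*83 - 66 = -415 - 66 = -481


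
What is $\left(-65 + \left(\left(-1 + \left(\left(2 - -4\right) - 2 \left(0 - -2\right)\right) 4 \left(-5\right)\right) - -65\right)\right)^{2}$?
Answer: $1681$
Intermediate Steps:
$\left(-65 + \left(\left(-1 + \left(\left(2 - -4\right) - 2 \left(0 - -2\right)\right) 4 \left(-5\right)\right) - -65\right)\right)^{2} = \left(-65 + \left(\left(-1 + \left(\left(2 + 4\right) - 2 \left(0 + 2\right)\right) 4 \left(-5\right)\right) + 65\right)\right)^{2} = \left(-65 + \left(\left(-1 + \left(6 - 4\right) 4 \left(-5\right)\right) + 65\right)\right)^{2} = \left(-65 + \left(\left(-1 + 2 \cdot 4 \left(-5\right)\right) + 65\right)\right)^{2} = \left(-65 + \left(\left(-1 + 8 \left(-5\right)\right) + 65\right)\right)^{2} = \left(-65 + \left(\left(-1 - 40\right) + 65\right)\right)^{2} = \left(-65 + \left(-41 + 65\right)\right)^{2} = \left(-65 + 24\right)^{2} = \left(-41\right)^{2} = 1681$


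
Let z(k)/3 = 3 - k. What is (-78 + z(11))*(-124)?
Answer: 12648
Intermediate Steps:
z(k) = 9 - 3*k (z(k) = 3*(3 - k) = 9 - 3*k)
(-78 + z(11))*(-124) = (-78 + (9 - 3*11))*(-124) = (-78 + (9 - 33))*(-124) = (-78 - 24)*(-124) = -102*(-124) = 12648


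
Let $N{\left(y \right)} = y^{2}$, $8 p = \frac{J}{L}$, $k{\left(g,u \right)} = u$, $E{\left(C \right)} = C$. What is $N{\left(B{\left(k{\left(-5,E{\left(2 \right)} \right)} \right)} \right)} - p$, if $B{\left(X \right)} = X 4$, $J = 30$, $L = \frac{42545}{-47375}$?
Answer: $\frac{2320429}{34036} \approx 68.176$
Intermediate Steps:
$L = - \frac{8509}{9475}$ ($L = 42545 \left(- \frac{1}{47375}\right) = - \frac{8509}{9475} \approx -0.89805$)
$B{\left(X \right)} = 4 X$
$p = - \frac{142125}{34036}$ ($p = \frac{\frac{1}{- \frac{8509}{9475}} \cdot 30}{8} = \frac{\left(- \frac{9475}{8509}\right) 30}{8} = \frac{1}{8} \left(- \frac{284250}{8509}\right) = - \frac{142125}{34036} \approx -4.1757$)
$N{\left(B{\left(k{\left(-5,E{\left(2 \right)} \right)} \right)} \right)} - p = \left(4 \cdot 2\right)^{2} - - \frac{142125}{34036} = 8^{2} + \frac{142125}{34036} = 64 + \frac{142125}{34036} = \frac{2320429}{34036}$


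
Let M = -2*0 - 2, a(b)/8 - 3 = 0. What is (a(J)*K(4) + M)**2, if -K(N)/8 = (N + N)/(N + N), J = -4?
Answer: 37636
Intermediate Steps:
a(b) = 24 (a(b) = 24 + 8*0 = 24 + 0 = 24)
K(N) = -8 (K(N) = -8*(N + N)/(N + N) = -8*2*N/(2*N) = -8*2*N*1/(2*N) = -8*1 = -8)
M = -2 (M = 0 - 2 = -2)
(a(J)*K(4) + M)**2 = (24*(-8) - 2)**2 = (-192 - 2)**2 = (-194)**2 = 37636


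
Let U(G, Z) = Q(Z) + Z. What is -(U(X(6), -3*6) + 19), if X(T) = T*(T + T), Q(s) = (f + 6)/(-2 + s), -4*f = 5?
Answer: -61/80 ≈ -0.76250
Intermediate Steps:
f = -5/4 (f = -¼*5 = -5/4 ≈ -1.2500)
Q(s) = 19/(4*(-2 + s)) (Q(s) = (-5/4 + 6)/(-2 + s) = 19/(4*(-2 + s)))
X(T) = 2*T² (X(T) = T*(2*T) = 2*T²)
U(G, Z) = Z + 19/(4*(-2 + Z)) (U(G, Z) = 19/(4*(-2 + Z)) + Z = Z + 19/(4*(-2 + Z)))
-(U(X(6), -3*6) + 19) = -((19/4 + (-3*6)*(-2 - 3*6))/(-2 - 3*6) + 19) = -((19/4 - 18*(-2 - 18))/(-2 - 18) + 19) = -((19/4 - 18*(-20))/(-20) + 19) = -(-(19/4 + 360)/20 + 19) = -(-1/20*1459/4 + 19) = -(-1459/80 + 19) = -1*61/80 = -61/80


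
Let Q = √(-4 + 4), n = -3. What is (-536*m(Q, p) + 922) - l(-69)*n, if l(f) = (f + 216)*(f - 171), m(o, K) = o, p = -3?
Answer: -104918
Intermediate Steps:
Q = 0 (Q = √0 = 0)
l(f) = (-171 + f)*(216 + f) (l(f) = (216 + f)*(-171 + f) = (-171 + f)*(216 + f))
(-536*m(Q, p) + 922) - l(-69)*n = (-536*0 + 922) - (-36936 + (-69)² + 45*(-69))*(-3) = (0 + 922) - (-36936 + 4761 - 3105)*(-3) = 922 - (-35280)*(-3) = 922 - 1*105840 = 922 - 105840 = -104918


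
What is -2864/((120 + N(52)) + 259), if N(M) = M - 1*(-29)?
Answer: -716/115 ≈ -6.2261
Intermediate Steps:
N(M) = 29 + M (N(M) = M + 29 = 29 + M)
-2864/((120 + N(52)) + 259) = -2864/((120 + (29 + 52)) + 259) = -2864/((120 + 81) + 259) = -2864/(201 + 259) = -2864/460 = -2864*1/460 = -716/115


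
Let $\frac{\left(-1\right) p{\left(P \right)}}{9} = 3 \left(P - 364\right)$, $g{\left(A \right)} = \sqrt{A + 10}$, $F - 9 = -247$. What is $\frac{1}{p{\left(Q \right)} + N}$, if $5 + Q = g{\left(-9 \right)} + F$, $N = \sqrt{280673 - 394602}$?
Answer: $\frac{16362}{267828973} - \frac{i \sqrt{113929}}{267828973} \approx 6.1091 \cdot 10^{-5} - 1.2603 \cdot 10^{-6} i$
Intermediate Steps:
$F = -238$ ($F = 9 - 247 = -238$)
$g{\left(A \right)} = \sqrt{10 + A}$
$N = i \sqrt{113929}$ ($N = \sqrt{-113929} = i \sqrt{113929} \approx 337.53 i$)
$Q = -242$ ($Q = -5 - \left(238 - \sqrt{10 - 9}\right) = -5 - \left(238 - \sqrt{1}\right) = -5 + \left(1 - 238\right) = -5 - 237 = -242$)
$p{\left(P \right)} = 9828 - 27 P$ ($p{\left(P \right)} = - 9 \cdot 3 \left(P - 364\right) = - 9 \cdot 3 \left(-364 + P\right) = - 9 \left(-1092 + 3 P\right) = 9828 - 27 P$)
$\frac{1}{p{\left(Q \right)} + N} = \frac{1}{\left(9828 - -6534\right) + i \sqrt{113929}} = \frac{1}{\left(9828 + 6534\right) + i \sqrt{113929}} = \frac{1}{16362 + i \sqrt{113929}}$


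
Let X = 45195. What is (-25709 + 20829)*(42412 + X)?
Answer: -427522160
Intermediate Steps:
(-25709 + 20829)*(42412 + X) = (-25709 + 20829)*(42412 + 45195) = -4880*87607 = -427522160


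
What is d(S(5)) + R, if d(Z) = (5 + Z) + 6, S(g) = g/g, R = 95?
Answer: 107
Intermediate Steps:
S(g) = 1
d(Z) = 11 + Z
d(S(5)) + R = (11 + 1) + 95 = 12 + 95 = 107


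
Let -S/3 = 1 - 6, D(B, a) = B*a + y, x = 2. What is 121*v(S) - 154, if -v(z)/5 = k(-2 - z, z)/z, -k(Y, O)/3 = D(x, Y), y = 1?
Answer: -4147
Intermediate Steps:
D(B, a) = 1 + B*a (D(B, a) = B*a + 1 = 1 + B*a)
k(Y, O) = -3 - 6*Y (k(Y, O) = -3*(1 + 2*Y) = -3 - 6*Y)
S = 15 (S = -3*(1 - 6) = -3*(-5) = 15)
v(z) = -5*(9 + 6*z)/z (v(z) = -5*(-3 - 6*(-2 - z))/z = -5*(-3 + (12 + 6*z))/z = -5*(9 + 6*z)/z)
121*v(S) - 154 = 121*(-30 - 45/15) - 154 = 121*(-30 - 45*1/15) - 154 = 121*(-30 - 3) - 154 = 121*(-33) - 154 = -3993 - 154 = -4147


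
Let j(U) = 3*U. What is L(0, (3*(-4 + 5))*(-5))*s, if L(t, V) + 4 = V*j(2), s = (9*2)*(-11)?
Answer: 18612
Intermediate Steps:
s = -198 (s = 18*(-11) = -198)
L(t, V) = -4 + 6*V (L(t, V) = -4 + V*(3*2) = -4 + V*6 = -4 + 6*V)
L(0, (3*(-4 + 5))*(-5))*s = (-4 + 6*((3*(-4 + 5))*(-5)))*(-198) = (-4 + 6*((3*1)*(-5)))*(-198) = (-4 + 6*(3*(-5)))*(-198) = (-4 + 6*(-15))*(-198) = (-4 - 90)*(-198) = -94*(-198) = 18612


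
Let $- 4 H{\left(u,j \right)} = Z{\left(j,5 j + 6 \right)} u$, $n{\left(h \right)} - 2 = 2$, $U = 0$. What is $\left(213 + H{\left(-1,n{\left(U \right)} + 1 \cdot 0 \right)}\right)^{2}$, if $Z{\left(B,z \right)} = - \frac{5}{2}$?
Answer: $\frac{2886601}{64} \approx 45103.0$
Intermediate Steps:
$n{\left(h \right)} = 4$ ($n{\left(h \right)} = 2 + 2 = 4$)
$Z{\left(B,z \right)} = - \frac{5}{2}$ ($Z{\left(B,z \right)} = \left(-5\right) \frac{1}{2} = - \frac{5}{2}$)
$H{\left(u,j \right)} = \frac{5 u}{8}$ ($H{\left(u,j \right)} = - \frac{\left(- \frac{5}{2}\right) u}{4} = \frac{5 u}{8}$)
$\left(213 + H{\left(-1,n{\left(U \right)} + 1 \cdot 0 \right)}\right)^{2} = \left(213 + \frac{5}{8} \left(-1\right)\right)^{2} = \left(213 - \frac{5}{8}\right)^{2} = \left(\frac{1699}{8}\right)^{2} = \frac{2886601}{64}$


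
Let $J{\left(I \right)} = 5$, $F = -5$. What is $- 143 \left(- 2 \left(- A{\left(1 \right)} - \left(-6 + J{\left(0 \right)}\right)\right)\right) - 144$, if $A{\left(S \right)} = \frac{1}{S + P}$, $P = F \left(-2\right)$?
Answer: $116$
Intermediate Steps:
$P = 10$ ($P = \left(-5\right) \left(-2\right) = 10$)
$A{\left(S \right)} = \frac{1}{10 + S}$ ($A{\left(S \right)} = \frac{1}{S + 10} = \frac{1}{10 + S}$)
$- 143 \left(- 2 \left(- A{\left(1 \right)} - \left(-6 + J{\left(0 \right)}\right)\right)\right) - 144 = - 143 \left(- 2 \left(- \frac{1}{10 + 1} + \left(6 - 5\right)\right)\right) - 144 = - 143 \left(- 2 \left(- \frac{1}{11} + \left(6 - 5\right)\right)\right) - 144 = - 143 \left(- 2 \left(\left(-1\right) \frac{1}{11} + 1\right)\right) - 144 = - 143 \left(- 2 \left(- \frac{1}{11} + 1\right)\right) - 144 = - 143 \left(\left(-2\right) \frac{10}{11}\right) - 144 = \left(-143\right) \left(- \frac{20}{11}\right) - 144 = 260 - 144 = 116$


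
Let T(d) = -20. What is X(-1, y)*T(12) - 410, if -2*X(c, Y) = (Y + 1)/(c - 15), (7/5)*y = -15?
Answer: -5655/14 ≈ -403.93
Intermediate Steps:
y = -75/7 (y = (5/7)*(-15) = -75/7 ≈ -10.714)
X(c, Y) = -(1 + Y)/(2*(-15 + c)) (X(c, Y) = -(Y + 1)/(2*(c - 15)) = -(1 + Y)/(2*(-15 + c)))
X(-1, y)*T(12) - 410 = ((-1 - 1*(-75/7))/(2*(-15 - 1)))*(-20) - 410 = ((½)*(-1 + 75/7)/(-16))*(-20) - 410 = ((½)*(-1/16)*(68/7))*(-20) - 410 = -17/56*(-20) - 410 = 85/14 - 410 = -5655/14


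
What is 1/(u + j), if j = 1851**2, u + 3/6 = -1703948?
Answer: 2/3444505 ≈ 5.8064e-7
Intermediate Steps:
u = -3407897/2 (u = -1/2 - 1703948 = -3407897/2 ≈ -1.7039e+6)
j = 3426201
1/(u + j) = 1/(-3407897/2 + 3426201) = 1/(3444505/2) = 2/3444505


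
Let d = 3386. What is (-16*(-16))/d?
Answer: 128/1693 ≈ 0.075605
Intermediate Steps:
(-16*(-16))/d = -16*(-16)/3386 = 256*(1/3386) = 128/1693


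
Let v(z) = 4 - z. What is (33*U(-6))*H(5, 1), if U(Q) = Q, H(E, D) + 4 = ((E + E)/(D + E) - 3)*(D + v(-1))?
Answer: 2376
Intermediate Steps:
H(E, D) = -4 + (-3 + 2*E/(D + E))*(5 + D) (H(E, D) = -4 + ((E + E)/(D + E) - 3)*(D + (4 - 1*(-1))) = -4 + ((2*E)/(D + E) - 3)*(D + (4 + 1)) = -4 + (2*E/(D + E) - 3)*(D + 5) = -4 + (-3 + 2*E/(D + E))*(5 + D))
(33*U(-6))*H(5, 1) = (33*(-6))*((-19*1 - 9*5 - 3*1² - 1*1*5)/(1 + 5)) = -198*(-19 - 45 - 3*1 - 5)/6 = -33*(-19 - 45 - 3 - 5) = -33*(-72) = -198*(-12) = 2376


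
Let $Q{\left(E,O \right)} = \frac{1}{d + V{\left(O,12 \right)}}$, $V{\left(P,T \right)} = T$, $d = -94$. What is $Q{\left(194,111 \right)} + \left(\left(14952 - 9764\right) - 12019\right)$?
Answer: $- \frac{560143}{82} \approx -6831.0$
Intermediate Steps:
$Q{\left(E,O \right)} = - \frac{1}{82}$ ($Q{\left(E,O \right)} = \frac{1}{-94 + 12} = \frac{1}{-82} = - \frac{1}{82}$)
$Q{\left(194,111 \right)} + \left(\left(14952 - 9764\right) - 12019\right) = - \frac{1}{82} + \left(\left(14952 - 9764\right) - 12019\right) = - \frac{1}{82} + \left(5188 - 12019\right) = - \frac{1}{82} - 6831 = - \frac{560143}{82}$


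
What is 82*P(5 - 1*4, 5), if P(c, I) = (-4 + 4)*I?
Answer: 0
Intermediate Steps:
P(c, I) = 0 (P(c, I) = 0*I = 0)
82*P(5 - 1*4, 5) = 82*0 = 0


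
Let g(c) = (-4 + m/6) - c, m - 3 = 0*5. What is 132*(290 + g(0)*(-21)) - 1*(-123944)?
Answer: 171926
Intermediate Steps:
m = 3 (m = 3 + 0*5 = 3 + 0 = 3)
g(c) = -7/2 - c (g(c) = (-4 + 3/6) - c = (-4 + (⅙)*3) - c = (-4 + ½) - c = -7/2 - c)
132*(290 + g(0)*(-21)) - 1*(-123944) = 132*(290 + (-7/2 - 1*0)*(-21)) - 1*(-123944) = 132*(290 + (-7/2 + 0)*(-21)) + 123944 = 132*(290 - 7/2*(-21)) + 123944 = 132*(290 + 147/2) + 123944 = 132*(727/2) + 123944 = 47982 + 123944 = 171926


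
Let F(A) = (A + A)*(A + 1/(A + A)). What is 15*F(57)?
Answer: 97485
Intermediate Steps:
F(A) = 2*A*(A + 1/(2*A)) (F(A) = (2*A)*(A + 1/(2*A)) = 2*A*(A + 1/(2*A)))
15*F(57) = 15*(1 + 2*57**2) = 15*(1 + 2*3249) = 15*(1 + 6498) = 15*6499 = 97485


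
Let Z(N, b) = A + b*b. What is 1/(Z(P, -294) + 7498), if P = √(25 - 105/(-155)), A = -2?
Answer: 1/93932 ≈ 1.0646e-5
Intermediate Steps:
P = 2*√6169/31 (P = √(25 - 105*(-1/155)) = √(25 + 21/31) = √(796/31) = 2*√6169/31 ≈ 5.0673)
Z(N, b) = -2 + b² (Z(N, b) = -2 + b*b = -2 + b²)
1/(Z(P, -294) + 7498) = 1/((-2 + (-294)²) + 7498) = 1/((-2 + 86436) + 7498) = 1/(86434 + 7498) = 1/93932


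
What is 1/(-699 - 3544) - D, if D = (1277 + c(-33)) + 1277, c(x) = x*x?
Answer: -15457250/4243 ≈ -3643.0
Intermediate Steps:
c(x) = x**2
D = 3643 (D = (1277 + (-33)**2) + 1277 = (1277 + 1089) + 1277 = 2366 + 1277 = 3643)
1/(-699 - 3544) - D = 1/(-699 - 3544) - 1*3643 = 1/(-4243) - 3643 = -1/4243 - 3643 = -15457250/4243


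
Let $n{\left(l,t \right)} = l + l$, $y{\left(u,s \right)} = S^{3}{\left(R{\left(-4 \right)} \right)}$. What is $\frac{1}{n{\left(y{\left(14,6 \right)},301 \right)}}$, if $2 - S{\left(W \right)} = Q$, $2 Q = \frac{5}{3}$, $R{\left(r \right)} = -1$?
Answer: $\frac{108}{343} \approx 0.31487$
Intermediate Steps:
$Q = \frac{5}{6}$ ($Q = \frac{5 \cdot \frac{1}{3}}{2} = \frac{1}{2} \cdot \frac{5}{3} = \frac{5}{6} \approx 0.83333$)
$S{\left(W \right)} = \frac{7}{6}$ ($S{\left(W \right)} = 2 - \frac{5}{6} = \frac{7}{6}$)
$y{\left(u,s \right)} = \frac{343}{216}$ ($y{\left(u,s \right)} = \left(\frac{7}{6}\right)^{3} = \frac{343}{216}$)
$n{\left(l,t \right)} = 2 l$
$\frac{1}{n{\left(y{\left(14,6 \right)},301 \right)}} = \frac{1}{2 \cdot \frac{343}{216}} = \frac{1}{\frac{343}{108}} = \frac{108}{343}$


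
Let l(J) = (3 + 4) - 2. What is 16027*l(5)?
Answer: 80135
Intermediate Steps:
l(J) = 5 (l(J) = 7 - 2 = 5)
16027*l(5) = 16027*5 = 80135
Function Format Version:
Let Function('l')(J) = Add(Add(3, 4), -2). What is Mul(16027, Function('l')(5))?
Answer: 80135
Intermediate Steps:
Function('l')(J) = 5 (Function('l')(J) = Add(7, -2) = 5)
Mul(16027, Function('l')(5)) = Mul(16027, 5) = 80135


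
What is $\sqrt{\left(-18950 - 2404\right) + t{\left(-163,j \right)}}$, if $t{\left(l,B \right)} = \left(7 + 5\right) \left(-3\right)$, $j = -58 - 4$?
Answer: $i \sqrt{21390} \approx 146.25 i$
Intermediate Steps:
$j = -62$ ($j = -58 - 4 = -62$)
$t{\left(l,B \right)} = -36$ ($t{\left(l,B \right)} = 12 \left(-3\right) = -36$)
$\sqrt{\left(-18950 - 2404\right) + t{\left(-163,j \right)}} = \sqrt{\left(-18950 - 2404\right) - 36} = \sqrt{-21354 - 36} = \sqrt{-21390} = i \sqrt{21390}$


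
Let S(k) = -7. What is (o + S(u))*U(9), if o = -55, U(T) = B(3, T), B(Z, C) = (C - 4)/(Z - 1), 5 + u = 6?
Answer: -155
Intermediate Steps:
u = 1 (u = -5 + 6 = 1)
B(Z, C) = (-4 + C)/(-1 + Z)
U(T) = -2 + T/2 (U(T) = (-4 + T)/(-1 + 3) = (-4 + T)/2 = -2 + T/2)
(o + S(u))*U(9) = (-55 - 7)*(-2 + (1/2)*9) = -62*(-2 + 9/2) = -62*5/2 = -155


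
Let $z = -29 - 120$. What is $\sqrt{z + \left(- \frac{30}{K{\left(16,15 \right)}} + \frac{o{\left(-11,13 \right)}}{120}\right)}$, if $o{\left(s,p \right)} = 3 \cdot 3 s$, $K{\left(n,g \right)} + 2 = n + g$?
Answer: $\frac{i \sqrt{50749130}}{580} \approx 12.282 i$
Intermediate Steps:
$K{\left(n,g \right)} = -2 + g + n$ ($K{\left(n,g \right)} = -2 + \left(n + g\right) = -2 + \left(g + n\right) = -2 + g + n$)
$o{\left(s,p \right)} = 9 s$
$z = -149$
$\sqrt{z + \left(- \frac{30}{K{\left(16,15 \right)}} + \frac{o{\left(-11,13 \right)}}{120}\right)} = \sqrt{-149 + \left(- \frac{30}{-2 + 15 + 16} + \frac{9 \left(-11\right)}{120}\right)} = \sqrt{-149 - \left(\frac{33}{40} + \frac{30}{29}\right)} = \sqrt{-149 - \frac{2157}{1160}} = \sqrt{- \frac{174997}{1160}} = \frac{i \sqrt{50749130}}{580}$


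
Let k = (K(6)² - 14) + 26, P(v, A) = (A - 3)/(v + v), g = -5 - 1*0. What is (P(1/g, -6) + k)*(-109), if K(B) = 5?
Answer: -12971/2 ≈ -6485.5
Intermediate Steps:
g = -5 (g = -5 + 0 = -5)
P(v, A) = (-3 + A)/(2*v) (P(v, A) = (-3 + A)/((2*v)) = (-3 + A)*(1/(2*v)) = (-3 + A)/(2*v))
k = 37 (k = (5² - 14) + 26 = (25 - 14) + 26 = 11 + 26 = 37)
(P(1/g, -6) + k)*(-109) = ((-3 - 6)/(2*(1/(-5))) + 37)*(-109) = ((½)*(-9)/(-⅕) + 37)*(-109) = ((½)*(-5)*(-9) + 37)*(-109) = (45/2 + 37)*(-109) = (119/2)*(-109) = -12971/2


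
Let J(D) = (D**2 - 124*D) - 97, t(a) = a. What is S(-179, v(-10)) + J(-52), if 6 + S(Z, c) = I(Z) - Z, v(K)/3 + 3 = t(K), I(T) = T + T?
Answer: 8870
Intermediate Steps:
I(T) = 2*T
v(K) = -9 + 3*K
S(Z, c) = -6 + Z (S(Z, c) = -6 + (2*Z - Z) = -6 + Z)
J(D) = -97 + D**2 - 124*D
S(-179, v(-10)) + J(-52) = (-6 - 179) + (-97 + (-52)**2 - 124*(-52)) = -185 + (-97 + 2704 + 6448) = -185 + 9055 = 8870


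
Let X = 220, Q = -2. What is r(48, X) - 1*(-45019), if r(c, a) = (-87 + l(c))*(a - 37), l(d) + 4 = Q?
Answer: 28000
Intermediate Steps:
l(d) = -6 (l(d) = -4 - 2 = -6)
r(c, a) = 3441 - 93*a (r(c, a) = (-87 - 6)*(a - 37) = -93*(-37 + a) = 3441 - 93*a)
r(48, X) - 1*(-45019) = (3441 - 93*220) - 1*(-45019) = (3441 - 20460) + 45019 = -17019 + 45019 = 28000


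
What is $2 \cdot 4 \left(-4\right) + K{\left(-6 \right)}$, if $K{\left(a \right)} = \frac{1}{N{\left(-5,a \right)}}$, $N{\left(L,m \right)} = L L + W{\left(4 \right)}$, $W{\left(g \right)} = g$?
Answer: $- \frac{927}{29} \approx -31.966$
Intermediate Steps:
$N{\left(L,m \right)} = 4 + L^{2}$ ($N{\left(L,m \right)} = L L + 4 = L^{2} + 4 = 4 + L^{2}$)
$K{\left(a \right)} = \frac{1}{29}$ ($K{\left(a \right)} = \frac{1}{4 + \left(-5\right)^{2}} = \frac{1}{4 + 25} = \frac{1}{29}$)
$2 \cdot 4 \left(-4\right) + K{\left(-6 \right)} = 2 \cdot 4 \left(-4\right) + \frac{1}{29} = 2 \left(-16\right) + \frac{1}{29} = -32 + \frac{1}{29} = - \frac{927}{29}$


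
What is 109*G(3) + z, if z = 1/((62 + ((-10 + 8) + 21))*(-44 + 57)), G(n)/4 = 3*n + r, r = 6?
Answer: 6886621/1053 ≈ 6540.0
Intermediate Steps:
G(n) = 24 + 12*n (G(n) = 4*(3*n + 6) = 4*(6 + 3*n) = 24 + 12*n)
z = 1/1053 (z = 1/((62 + (-2 + 21))*13) = 1/((62 + 19)*13) = 1/(81*13) = 1/1053 ≈ 0.00094967)
109*G(3) + z = 109*(24 + 12*3) + 1/1053 = 109*(24 + 36) + 1/1053 = 109*60 + 1/1053 = 6540 + 1/1053 = 6886621/1053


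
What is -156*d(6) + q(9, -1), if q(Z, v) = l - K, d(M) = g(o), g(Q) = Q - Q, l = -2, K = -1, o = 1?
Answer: -1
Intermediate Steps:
g(Q) = 0
d(M) = 0
q(Z, v) = -1 (q(Z, v) = -2 - 1*(-1) = -2 + 1 = -1)
-156*d(6) + q(9, -1) = -156*0 - 1 = 0 - 1 = -1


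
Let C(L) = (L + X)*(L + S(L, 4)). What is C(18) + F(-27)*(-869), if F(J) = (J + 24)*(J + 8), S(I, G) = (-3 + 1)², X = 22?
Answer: -48653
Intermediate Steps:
S(I, G) = 4 (S(I, G) = (-2)² = 4)
C(L) = (4 + L)*(22 + L) (C(L) = (L + 22)*(L + 4) = (22 + L)*(4 + L) = (4 + L)*(22 + L))
F(J) = (8 + J)*(24 + J) (F(J) = (24 + J)*(8 + J) = (8 + J)*(24 + J))
C(18) + F(-27)*(-869) = (88 + 18² + 26*18) + (192 + (-27)² + 32*(-27))*(-869) = (88 + 324 + 468) + (192 + 729 - 864)*(-869) = 880 + 57*(-869) = 880 - 49533 = -48653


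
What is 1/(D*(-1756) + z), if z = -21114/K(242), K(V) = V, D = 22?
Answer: -121/4685029 ≈ -2.5827e-5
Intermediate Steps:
z = -10557/121 (z = -21114/242 = -21114*1/242 = -10557/121 ≈ -87.248)
1/(D*(-1756) + z) = 1/(22*(-1756) - 10557/121) = 1/(-38632 - 10557/121) = 1/(-4685029/121) = -121/4685029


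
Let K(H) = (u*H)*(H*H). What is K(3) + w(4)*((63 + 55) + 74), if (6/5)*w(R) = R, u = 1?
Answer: 667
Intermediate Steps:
w(R) = 5*R/6
K(H) = H**3 (K(H) = (1*H)*(H*H) = H*H**2 = H**3)
K(3) + w(4)*((63 + 55) + 74) = 3**3 + ((5/6)*4)*((63 + 55) + 74) = 27 + 10*(118 + 74)/3 = 27 + (10/3)*192 = 27 + 640 = 667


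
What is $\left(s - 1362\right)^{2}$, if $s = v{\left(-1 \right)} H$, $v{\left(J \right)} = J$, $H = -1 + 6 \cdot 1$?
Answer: $1868689$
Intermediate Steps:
$H = 5$ ($H = -1 + 6 = 5$)
$s = -5$ ($s = \left(-1\right) 5 = -5$)
$\left(s - 1362\right)^{2} = \left(-5 - 1362\right)^{2} = \left(-1367\right)^{2} = 1868689$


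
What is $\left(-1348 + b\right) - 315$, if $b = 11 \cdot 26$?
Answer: $-1377$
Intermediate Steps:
$b = 286$
$\left(-1348 + b\right) - 315 = \left(-1348 + 286\right) - 315 = -1062 - 315 = -1377$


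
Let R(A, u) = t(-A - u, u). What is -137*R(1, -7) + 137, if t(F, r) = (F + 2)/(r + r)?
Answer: 1507/7 ≈ 215.29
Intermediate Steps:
t(F, r) = (2 + F)/(2*r) (t(F, r) = (2 + F)/((2*r)) = (2 + F)*(1/(2*r)) = (2 + F)/(2*r))
R(A, u) = (2 - A - u)/(2*u) (R(A, u) = (2 + (-A - u))/(2*u) = (2 - A - u)/(2*u))
-137*R(1, -7) + 137 = -137*(2 - 1*1 - 1*(-7))/(2*(-7)) + 137 = -137*(-1)*(2 - 1 + 7)/(2*7) + 137 = -137*(-1)*8/(2*7) + 137 = -137*(-4/7) + 137 = 548/7 + 137 = 1507/7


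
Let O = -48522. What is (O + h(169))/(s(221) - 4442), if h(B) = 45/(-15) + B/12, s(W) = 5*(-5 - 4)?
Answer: 582131/53844 ≈ 10.811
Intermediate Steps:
s(W) = -45 (s(W) = 5*(-9) = -45)
h(B) = -3 + B/12 (h(B) = 45*(-1/15) + B*(1/12) = -3 + B/12)
(O + h(169))/(s(221) - 4442) = (-48522 + (-3 + (1/12)*169))/(-45 - 4442) = (-48522 + (-3 + 169/12))/(-4487) = (-48522 + 133/12)*(-1/4487) = -582131/12*(-1/4487) = 582131/53844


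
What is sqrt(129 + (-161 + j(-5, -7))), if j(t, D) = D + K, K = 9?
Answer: I*sqrt(30) ≈ 5.4772*I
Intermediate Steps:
j(t, D) = 9 + D (j(t, D) = D + 9 = 9 + D)
sqrt(129 + (-161 + j(-5, -7))) = sqrt(129 + (-161 + (9 - 7))) = sqrt(129 + (-161 + 2)) = sqrt(129 - 159) = sqrt(-30) = I*sqrt(30)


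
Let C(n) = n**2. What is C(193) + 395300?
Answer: 432549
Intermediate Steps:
C(193) + 395300 = 193**2 + 395300 = 37249 + 395300 = 432549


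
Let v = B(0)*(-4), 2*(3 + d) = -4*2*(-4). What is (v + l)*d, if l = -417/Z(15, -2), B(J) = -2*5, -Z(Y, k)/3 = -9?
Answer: 2873/9 ≈ 319.22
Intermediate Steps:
d = 13 (d = -3 + (-4*2*(-4))/2 = -3 + (-8*(-4))/2 = -3 + (½)*32 = -3 + 16 = 13)
Z(Y, k) = 27 (Z(Y, k) = -3*(-9) = 27)
B(J) = -10
l = -139/9 (l = -417/27 = -417*1/27 = -139/9 ≈ -15.444)
v = 40 (v = -10*(-4) = 40)
(v + l)*d = (40 - 139/9)*13 = (221/9)*13 = 2873/9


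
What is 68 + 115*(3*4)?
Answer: 1448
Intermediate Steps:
68 + 115*(3*4) = 68 + 115*12 = 68 + 1380 = 1448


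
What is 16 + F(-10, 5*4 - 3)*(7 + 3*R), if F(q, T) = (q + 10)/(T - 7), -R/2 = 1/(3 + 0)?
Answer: 16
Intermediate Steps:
R = -2/3 (R = -2/(3 + 0) = -2/3 ≈ -0.66667)
F(q, T) = (10 + q)/(-7 + T)
16 + F(-10, 5*4 - 3)*(7 + 3*R) = 16 + ((10 - 10)/(-7 + (5*4 - 3)))*(7 + 3*(-2/3)) = 16 + (0/(-7 + (20 - 3)))*(7 - 2) = 16 + (0/(-7 + 17))*5 = 16 + (0/10)*5 = 16 + ((1/10)*0)*5 = 16 + 0*5 = 16 + 0 = 16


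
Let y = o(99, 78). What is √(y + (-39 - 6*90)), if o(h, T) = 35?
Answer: 4*I*√34 ≈ 23.324*I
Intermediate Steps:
y = 35
√(y + (-39 - 6*90)) = √(35 + (-39 - 6*90)) = √(35 + (-39 - 540)) = √(35 - 579) = √(-544) = 4*I*√34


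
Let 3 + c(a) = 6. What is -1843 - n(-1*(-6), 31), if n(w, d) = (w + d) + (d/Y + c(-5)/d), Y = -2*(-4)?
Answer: -467225/248 ≈ -1884.0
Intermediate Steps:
Y = 8
c(a) = 3 (c(a) = -3 + 6 = 3)
n(w, d) = w + 3/d + 9*d/8 (n(w, d) = (w + d) + (d/8 + 3/d) = (d + w) + (d*(1/8) + 3/d) = (d + w) + (d/8 + 3/d) = (d + w) + (3/d + d/8) = w + 3/d + 9*d/8)
-1843 - n(-1*(-6), 31) = -1843 - (-1*(-6) + 3/31 + (9/8)*31) = -1843 - (6 + 3*(1/31) + 279/8) = -1843 - (6 + 3/31 + 279/8) = -1843 - 1*10161/248 = -1843 - 10161/248 = -467225/248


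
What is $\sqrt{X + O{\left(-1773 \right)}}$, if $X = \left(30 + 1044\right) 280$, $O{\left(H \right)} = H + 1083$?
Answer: $\sqrt{300030} \approx 547.75$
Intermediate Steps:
$O{\left(H \right)} = 1083 + H$
$X = 300720$ ($X = 1074 \cdot 280 = 300720$)
$\sqrt{X + O{\left(-1773 \right)}} = \sqrt{300720 + \left(1083 - 1773\right)} = \sqrt{300720 - 690} = \sqrt{300030}$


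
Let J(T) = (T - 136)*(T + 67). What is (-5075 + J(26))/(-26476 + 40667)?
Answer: -15305/14191 ≈ -1.0785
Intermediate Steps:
J(T) = (-136 + T)*(67 + T)
(-5075 + J(26))/(-26476 + 40667) = (-5075 + (-9112 + 26**2 - 69*26))/(-26476 + 40667) = (-5075 + (-9112 + 676 - 1794))/14191 = (-5075 - 10230)*(1/14191) = -15305*1/14191 = -15305/14191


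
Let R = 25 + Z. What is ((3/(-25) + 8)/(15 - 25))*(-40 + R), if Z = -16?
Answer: 6107/250 ≈ 24.428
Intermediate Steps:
R = 9 (R = 25 - 16 = 9)
((3/(-25) + 8)/(15 - 25))*(-40 + R) = ((3/(-25) + 8)/(15 - 25))*(-40 + 9) = ((3*(-1/25) + 8)/(-10))*(-31) = ((-3/25 + 8)*(-⅒))*(-31) = ((197/25)*(-⅒))*(-31) = -197/250*(-31) = 6107/250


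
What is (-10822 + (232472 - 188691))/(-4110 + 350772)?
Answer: 32959/346662 ≈ 0.095075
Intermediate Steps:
(-10822 + (232472 - 188691))/(-4110 + 350772) = (-10822 + 43781)/346662 = 32959*(1/346662) = 32959/346662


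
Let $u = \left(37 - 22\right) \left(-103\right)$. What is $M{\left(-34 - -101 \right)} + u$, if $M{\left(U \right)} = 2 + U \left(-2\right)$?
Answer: $-1677$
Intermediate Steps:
$M{\left(U \right)} = 2 - 2 U$
$u = -1545$ ($u = 15 \left(-103\right) = -1545$)
$M{\left(-34 - -101 \right)} + u = \left(2 - 2 \left(-34 - -101\right)\right) - 1545 = \left(2 - 2 \left(-34 + 101\right)\right) - 1545 = \left(2 - 134\right) - 1545 = -132 - 1545 = -1677$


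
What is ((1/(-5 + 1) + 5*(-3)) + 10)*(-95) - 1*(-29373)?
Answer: 119487/4 ≈ 29872.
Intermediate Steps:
((1/(-5 + 1) + 5*(-3)) + 10)*(-95) - 1*(-29373) = ((1/(-4) - 15) + 10)*(-95) + 29373 = ((-¼ - 15) + 10)*(-95) + 29373 = (-61/4 + 10)*(-95) + 29373 = -21/4*(-95) + 29373 = 1995/4 + 29373 = 119487/4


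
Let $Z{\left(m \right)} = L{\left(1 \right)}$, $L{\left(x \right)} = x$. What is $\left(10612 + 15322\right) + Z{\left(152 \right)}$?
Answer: $25935$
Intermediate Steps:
$Z{\left(m \right)} = 1$
$\left(10612 + 15322\right) + Z{\left(152 \right)} = \left(10612 + 15322\right) + 1 = 25934 + 1 = 25935$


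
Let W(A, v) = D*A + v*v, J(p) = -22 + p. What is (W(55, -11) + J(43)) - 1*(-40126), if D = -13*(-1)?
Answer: 40983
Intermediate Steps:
D = 13
W(A, v) = v**2 + 13*A (W(A, v) = 13*A + v*v = 13*A + v**2 = v**2 + 13*A)
(W(55, -11) + J(43)) - 1*(-40126) = (((-11)**2 + 13*55) + (-22 + 43)) - 1*(-40126) = ((121 + 715) + 21) + 40126 = (836 + 21) + 40126 = 857 + 40126 = 40983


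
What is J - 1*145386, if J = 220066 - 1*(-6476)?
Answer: 81156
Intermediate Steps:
J = 226542 (J = 220066 + 6476 = 226542)
J - 1*145386 = 226542 - 1*145386 = 226542 - 145386 = 81156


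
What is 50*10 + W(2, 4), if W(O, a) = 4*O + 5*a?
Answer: 528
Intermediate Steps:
50*10 + W(2, 4) = 50*10 + (4*2 + 5*4) = 500 + (8 + 20) = 500 + 28 = 528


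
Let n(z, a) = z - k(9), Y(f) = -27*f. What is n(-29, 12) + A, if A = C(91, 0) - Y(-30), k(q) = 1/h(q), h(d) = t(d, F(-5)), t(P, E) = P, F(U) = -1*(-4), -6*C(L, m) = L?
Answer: -15377/18 ≈ -854.28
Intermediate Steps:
C(L, m) = -L/6
F(U) = 4
h(d) = d
k(q) = 1/q
n(z, a) = -⅑ + z (n(z, a) = z - 1/9 = z - 1*⅑ = z - ⅑ = -⅑ + z)
A = -4951/6 (A = -⅙*91 - (-27)*(-30) = -91/6 - 1*810 = -91/6 - 810 = -4951/6 ≈ -825.17)
n(-29, 12) + A = (-⅑ - 29) - 4951/6 = -262/9 - 4951/6 = -15377/18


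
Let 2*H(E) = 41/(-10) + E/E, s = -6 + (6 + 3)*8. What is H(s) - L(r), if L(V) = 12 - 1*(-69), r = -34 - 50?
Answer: -1651/20 ≈ -82.550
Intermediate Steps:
r = -84
L(V) = 81 (L(V) = 12 + 69 = 81)
s = 66 (s = -6 + 9*8 = -6 + 72 = 66)
H(E) = -31/20 (H(E) = (41/(-10) + E/E)/2 = (41*(-1/10) + 1)/2 = (-41/10 + 1)/2 = (1/2)*(-31/10) = -31/20)
H(s) - L(r) = -31/20 - 1*81 = -31/20 - 81 = -1651/20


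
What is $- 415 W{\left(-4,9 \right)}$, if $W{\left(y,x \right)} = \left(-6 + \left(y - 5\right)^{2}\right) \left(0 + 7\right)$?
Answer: $-217875$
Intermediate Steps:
$W{\left(y,x \right)} = -42 + 7 \left(-5 + y\right)^{2}$ ($W{\left(y,x \right)} = \left(-6 + \left(-5 + y\right)^{2}\right) 7 = -42 + 7 \left(-5 + y\right)^{2}$)
$- 415 W{\left(-4,9 \right)} = - 415 \left(-42 + 7 \left(-5 - 4\right)^{2}\right) = - 415 \left(-42 + 7 \left(-9\right)^{2}\right) = - 415 \left(-42 + 7 \cdot 81\right) = - 415 \left(-42 + 567\right) = \left(-415\right) 525 = -217875$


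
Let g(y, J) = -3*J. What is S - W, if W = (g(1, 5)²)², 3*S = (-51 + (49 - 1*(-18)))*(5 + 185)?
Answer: -148835/3 ≈ -49612.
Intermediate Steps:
S = 3040/3 (S = ((-51 + (49 - 1*(-18)))*(5 + 185))/3 = ((-51 + (49 + 18))*190)/3 = ((-51 + 67)*190)/3 = (16*190)/3 = (⅓)*3040 = 3040/3 ≈ 1013.3)
W = 50625 (W = ((-3*5)²)² = ((-15)²)² = 225² = 50625)
S - W = 3040/3 - 1*50625 = 3040/3 - 50625 = -148835/3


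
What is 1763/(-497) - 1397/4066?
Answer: -7862667/2020802 ≈ -3.8909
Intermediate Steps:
1763/(-497) - 1397/4066 = 1763*(-1/497) - 1397*1/4066 = -1763/497 - 1397/4066 = -7862667/2020802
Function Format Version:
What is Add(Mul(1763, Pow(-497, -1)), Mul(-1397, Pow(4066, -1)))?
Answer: Rational(-7862667, 2020802) ≈ -3.8909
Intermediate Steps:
Add(Mul(1763, Pow(-497, -1)), Mul(-1397, Pow(4066, -1))) = Add(Mul(1763, Rational(-1, 497)), Mul(-1397, Rational(1, 4066))) = Add(Rational(-1763, 497), Rational(-1397, 4066)) = Rational(-7862667, 2020802)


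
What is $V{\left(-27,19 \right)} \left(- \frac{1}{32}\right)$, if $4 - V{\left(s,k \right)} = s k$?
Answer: $- \frac{517}{32} \approx -16.156$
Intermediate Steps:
$V{\left(s,k \right)} = 4 - k s$ ($V{\left(s,k \right)} = 4 - s k = 4 - k s$)
$V{\left(-27,19 \right)} \left(- \frac{1}{32}\right) = \left(4 - 19 \left(-27\right)\right) \left(- \frac{1}{32}\right) = \left(4 + 513\right) \left(\left(-1\right) \frac{1}{32}\right) = 517 \left(- \frac{1}{32}\right) = - \frac{517}{32}$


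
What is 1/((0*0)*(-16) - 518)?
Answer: -1/518 ≈ -0.0019305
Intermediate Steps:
1/((0*0)*(-16) - 518) = 1/(0*(-16) - 518) = 1/(0 - 518) = 1/(-518) = -1/518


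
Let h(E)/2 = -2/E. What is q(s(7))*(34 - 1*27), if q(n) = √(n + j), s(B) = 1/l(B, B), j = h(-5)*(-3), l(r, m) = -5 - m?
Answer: 7*I*√2235/30 ≈ 11.031*I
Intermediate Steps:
h(E) = -4/E (h(E) = 2*(-2/E) = -4/E)
j = -12/5 (j = -4/(-5)*(-3) = -4*(-⅕)*(-3) = (⅘)*(-3) = -12/5 ≈ -2.4000)
s(B) = 1/(-5 - B)
q(n) = √(-12/5 + n) (q(n) = √(n - 12/5) = √(-12/5 + n))
q(s(7))*(34 - 1*27) = (√(-60 + 25*(-1/(5 + 7)))/5)*(34 - 1*27) = (√(-60 + 25*(-1/12))/5)*(34 - 27) = (√(-60 + 25*(-1*1/12))/5)*7 = (√(-60 + 25*(-1/12))/5)*7 = (√(-60 - 25/12)/5)*7 = (√(-745/12)/5)*7 = ((I*√2235/6)/5)*7 = (I*√2235/30)*7 = 7*I*√2235/30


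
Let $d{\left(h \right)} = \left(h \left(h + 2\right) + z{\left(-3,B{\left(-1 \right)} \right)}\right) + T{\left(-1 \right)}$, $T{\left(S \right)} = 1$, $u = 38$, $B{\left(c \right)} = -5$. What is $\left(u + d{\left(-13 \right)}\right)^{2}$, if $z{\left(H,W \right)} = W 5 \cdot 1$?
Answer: $24649$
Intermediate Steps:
$z{\left(H,W \right)} = 5 W$ ($z{\left(H,W \right)} = 5 W 1 = 5 W$)
$d{\left(h \right)} = -24 + h \left(2 + h\right)$ ($d{\left(h \right)} = \left(h \left(h + 2\right) + 5 \left(-5\right)\right) + 1 = \left(h \left(2 + h\right) - 25\right) + 1 = \left(-25 + h \left(2 + h\right)\right) + 1 = -24 + h \left(2 + h\right)$)
$\left(u + d{\left(-13 \right)}\right)^{2} = \left(38 + \left(-24 + \left(-13\right)^{2} + 2 \left(-13\right)\right)\right)^{2} = \left(38 - -119\right)^{2} = \left(38 + 119\right)^{2} = 157^{2} = 24649$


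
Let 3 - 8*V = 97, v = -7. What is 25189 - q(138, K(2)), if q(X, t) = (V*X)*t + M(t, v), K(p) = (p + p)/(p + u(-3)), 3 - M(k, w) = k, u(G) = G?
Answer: 18696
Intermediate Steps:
V = -47/4 (V = 3/8 - ⅛*97 = 3/8 - 97/8 = -47/4 ≈ -11.750)
M(k, w) = 3 - k
K(p) = 2*p/(-3 + p) (K(p) = (p + p)/(p - 3) = (2*p)/(-3 + p) = 2*p/(-3 + p))
q(X, t) = 3 - t - 47*X*t/4 (q(X, t) = (-47*X/4)*t + (3 - t) = -47*X*t/4 + (3 - t) = 3 - t - 47*X*t/4)
25189 - q(138, K(2)) = 25189 - (3 - 2*2/(-3 + 2) - 47/4*138*2*2/(-3 + 2)) = 25189 - (3 - 2*2/(-1) - 47/4*138*2*2/(-1)) = 25189 - (3 - 2*2*(-1) - 47/4*138*2*2*(-1)) = 25189 - (3 - 1*(-4) - 47/4*138*(-4)) = 25189 - (3 + 4 + 6486) = 25189 - 1*6493 = 25189 - 6493 = 18696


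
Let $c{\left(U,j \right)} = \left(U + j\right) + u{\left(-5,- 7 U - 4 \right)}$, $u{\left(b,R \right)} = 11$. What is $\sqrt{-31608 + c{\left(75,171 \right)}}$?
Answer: $i \sqrt{31351} \approx 177.06 i$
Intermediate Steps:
$c{\left(U,j \right)} = 11 + U + j$ ($c{\left(U,j \right)} = \left(U + j\right) + 11 = 11 + U + j$)
$\sqrt{-31608 + c{\left(75,171 \right)}} = \sqrt{-31608 + \left(11 + 75 + 171\right)} = \sqrt{-31608 + 257} = \sqrt{-31351} = i \sqrt{31351}$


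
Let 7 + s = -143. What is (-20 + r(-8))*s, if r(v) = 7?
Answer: 1950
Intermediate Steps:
s = -150 (s = -7 - 143 = -150)
(-20 + r(-8))*s = (-20 + 7)*(-150) = -13*(-150) = 1950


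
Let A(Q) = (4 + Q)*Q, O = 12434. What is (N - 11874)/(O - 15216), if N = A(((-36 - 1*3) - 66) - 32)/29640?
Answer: 18522481/4339920 ≈ 4.2679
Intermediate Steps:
A(Q) = Q*(4 + Q)
N = 959/1560 (N = ((((-36 - 1*3) - 66) - 32)*(4 + (((-36 - 1*3) - 66) - 32)))/29640 = ((((-36 - 3) - 66) - 32)*(4 + (((-36 - 3) - 66) - 32)))*(1/29640) = (((-39 - 66) - 32)*(4 + ((-39 - 66) - 32)))*(1/29640) = ((-105 - 32)*(4 + (-105 - 32)))*(1/29640) = -137*(4 - 137)*(1/29640) = -137*(-133)*(1/29640) = 18221*(1/29640) = 959/1560 ≈ 0.61474)
(N - 11874)/(O - 15216) = (959/1560 - 11874)/(12434 - 15216) = -18522481/1560/(-2782) = -18522481/1560*(-1/2782) = 18522481/4339920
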